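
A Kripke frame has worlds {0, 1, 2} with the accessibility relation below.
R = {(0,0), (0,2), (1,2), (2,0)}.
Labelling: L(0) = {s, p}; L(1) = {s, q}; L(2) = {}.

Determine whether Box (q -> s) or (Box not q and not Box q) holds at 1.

At 1: Box (q -> s) is true, Box not q and not Box q is true, so Box (q -> s) or (Box not q and not Box q) is true.
  At 1: Box (q -> s) requires q -> s at every successor {2}.
    At 2: q -> s is true.
  So Box (q -> s) is true at 1.
  At 1: Box not q is true, not Box q is true, so Box not q and not Box q is true.
    At 1: Box not q requires not q at every successor {2}.
      At 2: not q is true.
    So Box not q is true at 1.
    At 1: Box q is false, so not Box q is true.
      At 1: Box q requires q at every successor {2}.
        q fails at 2, so Box q is false at 1.

Yes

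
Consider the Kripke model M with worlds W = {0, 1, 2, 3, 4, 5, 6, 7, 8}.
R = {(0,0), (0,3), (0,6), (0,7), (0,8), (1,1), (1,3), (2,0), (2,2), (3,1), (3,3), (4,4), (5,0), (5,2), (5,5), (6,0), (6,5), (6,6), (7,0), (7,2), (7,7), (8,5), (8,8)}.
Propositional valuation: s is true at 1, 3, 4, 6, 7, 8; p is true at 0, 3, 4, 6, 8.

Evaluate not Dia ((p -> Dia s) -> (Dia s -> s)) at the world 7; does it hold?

No

At 7: Dia ((p -> Dia s) -> (Dia s -> s)) is true, so not Dia ((p -> Dia s) -> (Dia s -> s)) is false.
  At 7: Dia ((p -> Dia s) -> (Dia s -> s)) requires (p -> Dia s) -> (Dia s -> s) at some successor in {0, 2, 7}.
    (p -> Dia s) -> (Dia s -> s) holds at 2, so Dia ((p -> Dia s) -> (Dia s -> s)) is true at 7.
      At 2: p -> Dia s is true, Dia s -> s is true, so (p -> Dia s) -> (Dia s -> s) is true.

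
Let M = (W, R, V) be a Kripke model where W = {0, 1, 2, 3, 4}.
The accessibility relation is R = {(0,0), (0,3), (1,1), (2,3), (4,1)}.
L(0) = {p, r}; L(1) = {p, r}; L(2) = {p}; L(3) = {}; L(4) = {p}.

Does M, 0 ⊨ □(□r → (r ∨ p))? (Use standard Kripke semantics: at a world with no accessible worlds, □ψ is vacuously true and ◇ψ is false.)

No

At 0: □(□r → (r ∨ p)) requires □r → (r ∨ p) at every successor {0, 3}.
  □r → (r ∨ p) fails at 3, so □(□r → (r ∨ p)) is false at 0.
    At 3: □r is true, r ∨ p is false, so □r → (r ∨ p) is false.
      At 3: no accessible worlds, so □r holds vacuously.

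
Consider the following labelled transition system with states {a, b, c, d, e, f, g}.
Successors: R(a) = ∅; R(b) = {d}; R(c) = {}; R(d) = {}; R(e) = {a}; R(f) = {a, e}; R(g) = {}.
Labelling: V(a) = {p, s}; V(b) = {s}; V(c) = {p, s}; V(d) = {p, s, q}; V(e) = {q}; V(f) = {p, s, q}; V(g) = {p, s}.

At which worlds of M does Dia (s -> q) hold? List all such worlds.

Let φ = Dia (s -> q). Evaluate φ at each world:
  a (successors ∅): φ is false.
  b (successors {d}): φ is true.
  c (successors ∅): φ is false.
  d (successors ∅): φ is false.
  e (successors {a}): φ is false.
  f (successors {a, e}): φ is true.
  g (successors ∅): φ is false.
For instance, at b:
  At b: Dia (s -> q) requires s -> q at some successor in {d}.
    s -> q holds at d, so Dia (s -> q) is true at b.
Satisfying worlds: {b, f}

b, f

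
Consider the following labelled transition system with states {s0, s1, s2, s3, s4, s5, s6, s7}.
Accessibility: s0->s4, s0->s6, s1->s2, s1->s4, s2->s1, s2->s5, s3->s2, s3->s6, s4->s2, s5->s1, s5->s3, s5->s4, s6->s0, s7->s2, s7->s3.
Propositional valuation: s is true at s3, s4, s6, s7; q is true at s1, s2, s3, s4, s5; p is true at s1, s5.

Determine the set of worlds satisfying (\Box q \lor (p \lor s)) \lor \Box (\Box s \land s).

Let φ = (\Box q \lor (p \lor s)) \lor \Box (\Box s \land s). Evaluate φ at each world:
  s0 (successors {s4, s6}): φ is false.
  s1 (successors {s2, s4}): φ is true.
  s2 (successors {s1, s5}): φ is true.
  s3 (successors {s2, s6}): φ is true.
  s4 (successors {s2}): φ is true.
  s5 (successors {s1, s3, s4}): φ is true.
  s6 (successors {s0}): φ is true.
  s7 (successors {s2, s3}): φ is true.
For instance, at s2:
  At s2: \Box q \lor (p \lor s) is true, \Box (\Box s \land s) is false, so (\Box q \lor (p \lor s)) \lor \Box (\Box s \land s) is true.
    At s2: \Box q is true, p \lor s is false, so \Box q \lor (p \lor s) is true.
      At s2: \Box q requires q at every successor {s1, s5}.
        At s1: q is true.
        At s5: q is true.
      So \Box q is true at s2.
    At s2: \Box (\Box s \land s) requires \Box s \land s at every successor {s1, s5}.
      \Box s \land s fails at s1, so \Box (\Box s \land s) is false at s2.
Satisfying worlds: {s1, s2, s3, s4, s5, s6, s7}

s1, s2, s3, s4, s5, s6, s7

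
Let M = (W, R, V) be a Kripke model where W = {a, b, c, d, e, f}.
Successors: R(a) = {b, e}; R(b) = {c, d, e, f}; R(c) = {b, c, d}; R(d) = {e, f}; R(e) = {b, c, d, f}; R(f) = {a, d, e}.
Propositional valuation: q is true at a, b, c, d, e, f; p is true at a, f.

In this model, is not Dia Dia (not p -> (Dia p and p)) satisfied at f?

At f: Dia Dia (not p -> (Dia p and p)) is true, so not Dia Dia (not p -> (Dia p and p)) is false.
  At f: Dia Dia (not p -> (Dia p and p)) requires Dia (not p -> (Dia p and p)) at some successor in {a, d, e}.
    Dia (not p -> (Dia p and p)) holds at d, so Dia Dia (not p -> (Dia p and p)) is true at f.
      At d: Dia (not p -> (Dia p and p)) requires not p -> (Dia p and p) at some successor in {e, f}.
        not p -> (Dia p and p) holds at f, so Dia (not p -> (Dia p and p)) is true at d.

No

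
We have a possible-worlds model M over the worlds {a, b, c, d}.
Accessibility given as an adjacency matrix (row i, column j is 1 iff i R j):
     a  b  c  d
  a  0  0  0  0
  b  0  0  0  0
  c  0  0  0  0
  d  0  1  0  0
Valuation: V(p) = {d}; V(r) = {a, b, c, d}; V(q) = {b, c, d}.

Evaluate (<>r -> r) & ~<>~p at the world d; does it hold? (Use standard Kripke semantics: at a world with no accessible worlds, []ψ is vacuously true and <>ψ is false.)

At d: <>r -> r is true, ~<>~p is false, so (<>r -> r) & ~<>~p is false.
  At d: <>r is true, r is true, so <>r -> r is true.
    At d: <>r requires r at some successor in {b}.
      r holds at b, so <>r is true at d.
  At d: <>~p is true, so ~<>~p is false.
    At d: <>~p requires ~p at some successor in {b}.
      ~p holds at b, so <>~p is true at d.

No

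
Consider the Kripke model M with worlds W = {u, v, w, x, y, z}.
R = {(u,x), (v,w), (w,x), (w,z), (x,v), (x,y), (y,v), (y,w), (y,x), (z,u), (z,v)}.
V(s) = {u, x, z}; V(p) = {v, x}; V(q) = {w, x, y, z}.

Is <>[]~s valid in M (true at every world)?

No

Recall that []ψ holds at a world iff ψ holds at every accessible world, and <>ψ holds iff ψ holds at some accessible world.
Let φ = <>[]~s. Evaluate φ at each world:
  u (successors {x}): φ is true.
  v (successors {w}): φ is false.
  w (successors {x, z}): φ is true.
  x (successors {v, y}): φ is true.
  y (successors {v, w, x}): φ is true.
  z (successors {u, v}): φ is true.
Detail at v (counterexample):
  At v: <>[]~s requires []~s at some successor in {w}.
    At w: []~s is false.
  So <>[]~s is false at v.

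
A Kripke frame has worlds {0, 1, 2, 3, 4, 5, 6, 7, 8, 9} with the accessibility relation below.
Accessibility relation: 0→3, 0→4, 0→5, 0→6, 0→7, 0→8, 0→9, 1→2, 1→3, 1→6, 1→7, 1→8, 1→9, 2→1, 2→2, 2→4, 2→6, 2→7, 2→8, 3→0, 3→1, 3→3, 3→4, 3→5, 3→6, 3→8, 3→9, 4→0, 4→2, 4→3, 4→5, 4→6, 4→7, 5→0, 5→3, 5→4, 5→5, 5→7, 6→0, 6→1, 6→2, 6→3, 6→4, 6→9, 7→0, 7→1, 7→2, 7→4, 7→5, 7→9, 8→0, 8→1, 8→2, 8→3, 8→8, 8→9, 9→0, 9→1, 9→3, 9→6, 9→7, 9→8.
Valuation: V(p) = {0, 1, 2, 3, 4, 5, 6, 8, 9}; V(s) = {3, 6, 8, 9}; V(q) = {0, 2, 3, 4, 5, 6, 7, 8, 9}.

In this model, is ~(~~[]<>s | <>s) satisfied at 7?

No

At 7: ~~[]<>s | <>s is true, so ~(~~[]<>s | <>s) is false.
  At 7: ~~[]<>s is true, <>s is true, so ~~[]<>s | <>s is true.
    At 7: ~[]<>s is false, so ~~[]<>s is true.
      At 7: []<>s is true, so ~[]<>s is false.
    At 7: <>s requires s at some successor in {0, 1, 2, 4, 5, 9}.
      s holds at 9, so <>s is true at 7.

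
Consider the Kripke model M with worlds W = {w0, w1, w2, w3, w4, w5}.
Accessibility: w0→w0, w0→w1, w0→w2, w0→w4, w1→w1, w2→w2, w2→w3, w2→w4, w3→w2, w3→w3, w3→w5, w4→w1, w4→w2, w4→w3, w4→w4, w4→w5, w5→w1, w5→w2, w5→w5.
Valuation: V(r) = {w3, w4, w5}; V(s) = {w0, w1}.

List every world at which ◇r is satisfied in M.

Let φ = ◇r. Evaluate φ at each world:
  w0 (successors {w0, w1, w2, w4}): φ is true.
  w1 (successors {w1}): φ is false.
  w2 (successors {w2, w3, w4}): φ is true.
  w3 (successors {w2, w3, w5}): φ is true.
  w4 (successors {w1, w2, w3, w4, w5}): φ is true.
  w5 (successors {w1, w2, w5}): φ is true.
For instance, at w0:
  At w0: ◇r requires r at some successor in {w0, w1, w2, w4}.
    r holds at w4, so ◇r is true at w0.
Satisfying worlds: {w0, w2, w3, w4, w5}

w0, w2, w3, w4, w5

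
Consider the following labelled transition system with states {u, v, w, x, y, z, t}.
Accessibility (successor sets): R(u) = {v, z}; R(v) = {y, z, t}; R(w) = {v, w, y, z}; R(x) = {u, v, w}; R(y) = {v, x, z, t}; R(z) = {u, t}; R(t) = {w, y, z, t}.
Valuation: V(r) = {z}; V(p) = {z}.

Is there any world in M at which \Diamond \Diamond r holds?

Yes

Recall that \Diamond ψ holds at a world iff ψ holds at some accessible world.
Let φ = \Diamond \Diamond r. Evaluate φ at each world:
  u (successors {v, z}): φ is true.
  v (successors {y, z, t}): φ is true.
  w (successors {v, w, y, z}): φ is true.
  x (successors {u, v, w}): φ is true.
  y (successors {v, x, z, t}): φ is true.
  z (successors {u, t}): φ is true.
  t (successors {w, y, z, t}): φ is true.
Detail at u (witness):
  At u: \Diamond \Diamond r requires \Diamond r at some successor in {v, z}.
    \Diamond r holds at v, so \Diamond \Diamond r is true at u.
      At v: \Diamond r requires r at some successor in {y, z, t}.
        r holds at z, so \Diamond r is true at v.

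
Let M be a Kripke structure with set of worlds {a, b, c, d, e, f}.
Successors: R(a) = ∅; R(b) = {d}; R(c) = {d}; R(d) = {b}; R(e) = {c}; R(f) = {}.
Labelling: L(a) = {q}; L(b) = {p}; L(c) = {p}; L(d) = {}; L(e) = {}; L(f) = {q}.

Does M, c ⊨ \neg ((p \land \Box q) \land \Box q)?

At c: (p \land \Box q) \land \Box q is false, so \neg ((p \land \Box q) \land \Box q) is true.
  At c: p \land \Box q is false, \Box q is false, so (p \land \Box q) \land \Box q is false.
    At c: p is true, \Box q is false, so p \land \Box q is false.
      At c: \Box q requires q at every successor {d}.
        q fails at d, so \Box q is false at c.
    At c: \Box q requires q at every successor {d}.
      q fails at d, so \Box q is false at c.

Yes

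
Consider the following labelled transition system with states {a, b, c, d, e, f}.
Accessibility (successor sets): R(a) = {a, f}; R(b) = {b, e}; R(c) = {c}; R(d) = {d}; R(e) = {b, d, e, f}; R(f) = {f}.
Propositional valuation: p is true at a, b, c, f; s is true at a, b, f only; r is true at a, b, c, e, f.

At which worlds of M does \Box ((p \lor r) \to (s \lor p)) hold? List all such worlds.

Let φ = \Box ((p \lor r) \to (s \lor p)). Evaluate φ at each world:
  a (successors {a, f}): φ is true.
  b (successors {b, e}): φ is false.
  c (successors {c}): φ is true.
  d (successors {d}): φ is true.
  e (successors {b, d, e, f}): φ is false.
  f (successors {f}): φ is true.
For instance, at e:
  At e: \Box ((p \lor r) \to (s \lor p)) requires (p \lor r) \to (s \lor p) at every successor {b, d, e, f}.
    (p \lor r) \to (s \lor p) fails at e, so \Box ((p \lor r) \to (s \lor p)) is false at e.
Satisfying worlds: {a, c, d, f}

a, c, d, f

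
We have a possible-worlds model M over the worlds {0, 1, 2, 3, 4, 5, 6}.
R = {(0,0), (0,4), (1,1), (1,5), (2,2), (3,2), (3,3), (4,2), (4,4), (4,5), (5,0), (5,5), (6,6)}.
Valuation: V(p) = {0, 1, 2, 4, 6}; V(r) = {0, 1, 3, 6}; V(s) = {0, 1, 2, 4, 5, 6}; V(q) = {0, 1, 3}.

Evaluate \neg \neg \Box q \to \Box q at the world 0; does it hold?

At 0: \neg \neg \Box q is false, \Box q is false, so \neg \neg \Box q \to \Box q is true.
  At 0: \neg \Box q is true, so \neg \neg \Box q is false.
    At 0: \Box q is false, so \neg \Box q is true.
      At 0: \Box q requires q at every successor {0, 4}.
        q fails at 4, so \Box q is false at 0.
  At 0: \Box q requires q at every successor {0, 4}.
    q fails at 4, so \Box q is false at 0.

Yes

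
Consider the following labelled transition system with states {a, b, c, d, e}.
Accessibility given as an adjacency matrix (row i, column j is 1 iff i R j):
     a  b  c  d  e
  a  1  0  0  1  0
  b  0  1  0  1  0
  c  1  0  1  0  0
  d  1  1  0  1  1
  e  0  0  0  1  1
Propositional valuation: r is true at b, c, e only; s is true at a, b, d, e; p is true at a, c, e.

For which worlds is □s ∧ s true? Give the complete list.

Let φ = □s ∧ s. Evaluate φ at each world:
  a (successors {a, d}): φ is true.
  b (successors {b, d}): φ is true.
  c (successors {a, c}): φ is false.
  d (successors {a, b, d, e}): φ is true.
  e (successors {d, e}): φ is true.
For instance, at e:
  At e: □s is true, s is true, so □s ∧ s is true.
    At e: □s requires s at every successor {d, e}.
      At d: s is true.
      At e: s is true.
    So □s is true at e.
Satisfying worlds: {a, b, d, e}

a, b, d, e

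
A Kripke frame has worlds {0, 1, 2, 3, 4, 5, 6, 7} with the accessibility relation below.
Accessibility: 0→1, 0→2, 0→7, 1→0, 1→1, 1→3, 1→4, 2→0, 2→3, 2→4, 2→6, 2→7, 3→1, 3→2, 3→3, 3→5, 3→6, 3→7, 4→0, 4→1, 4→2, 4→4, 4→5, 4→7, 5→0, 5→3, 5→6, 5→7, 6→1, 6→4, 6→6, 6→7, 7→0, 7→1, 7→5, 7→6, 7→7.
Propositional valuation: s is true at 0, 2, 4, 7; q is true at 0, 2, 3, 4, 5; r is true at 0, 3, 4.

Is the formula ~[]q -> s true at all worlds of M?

No

Let φ = ~[]q -> s. Evaluate φ at each world:
  0 (successors {1, 2, 7}): φ is true.
  1 (successors {0, 1, 3, 4}): φ is false.
  2 (successors {0, 3, 4, 6, 7}): φ is true.
  3 (successors {1, 2, 3, 5, 6, 7}): φ is false.
  4 (successors {0, 1, 2, 4, 5, 7}): φ is true.
  5 (successors {0, 3, 6, 7}): φ is false.
  6 (successors {1, 4, 6, 7}): φ is false.
  7 (successors {0, 1, 5, 6, 7}): φ is true.
Detail at 1 (counterexample):
  At 1: ~[]q is true, s is false, so ~[]q -> s is false.
    At 1: []q is false, so ~[]q is true.
      At 1: []q requires q at every successor {0, 1, 3, 4}.
        q fails at 1, so []q is false at 1.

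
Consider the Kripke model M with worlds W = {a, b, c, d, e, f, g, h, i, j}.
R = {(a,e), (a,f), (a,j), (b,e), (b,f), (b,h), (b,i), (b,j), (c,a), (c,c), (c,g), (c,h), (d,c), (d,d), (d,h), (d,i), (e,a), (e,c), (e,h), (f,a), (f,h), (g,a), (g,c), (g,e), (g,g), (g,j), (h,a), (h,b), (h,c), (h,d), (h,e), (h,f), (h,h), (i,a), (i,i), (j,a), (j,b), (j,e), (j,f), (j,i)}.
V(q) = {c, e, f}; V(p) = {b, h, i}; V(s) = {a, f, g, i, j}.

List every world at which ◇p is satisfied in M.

Let φ = ◇p. Evaluate φ at each world:
  a (successors {e, f, j}): φ is false.
  b (successors {e, f, h, i, j}): φ is true.
  c (successors {a, c, g, h}): φ is true.
  d (successors {c, d, h, i}): φ is true.
  e (successors {a, c, h}): φ is true.
  f (successors {a, h}): φ is true.
  g (successors {a, c, e, g, j}): φ is false.
  h (successors {a, b, c, d, e, f, h}): φ is true.
  i (successors {a, i}): φ is true.
  j (successors {a, b, e, f, i}): φ is true.
For instance, at a:
  At a: ◇p requires p at some successor in {e, f, j}.
    At e: p is false.
    At f: p is false.
    At j: p is false.
  So ◇p is false at a.
Satisfying worlds: {b, c, d, e, f, h, i, j}

b, c, d, e, f, h, i, j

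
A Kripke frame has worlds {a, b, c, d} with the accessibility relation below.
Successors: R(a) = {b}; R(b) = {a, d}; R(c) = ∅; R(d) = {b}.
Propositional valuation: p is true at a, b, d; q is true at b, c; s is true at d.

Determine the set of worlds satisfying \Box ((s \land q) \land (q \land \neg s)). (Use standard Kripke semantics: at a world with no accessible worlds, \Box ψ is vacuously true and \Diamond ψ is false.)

Let φ = \Box ((s \land q) \land (q \land \neg s)). Evaluate φ at each world:
  a (successors {b}): φ is false.
  b (successors {a, d}): φ is false.
  c (successors ∅): φ is true.
  d (successors {b}): φ is false.
For instance, at a:
  At a: \Box ((s \land q) \land (q \land \neg s)) requires (s \land q) \land (q \land \neg s) at every successor {b}.
    (s \land q) \land (q \land \neg s) fails at b, so \Box ((s \land q) \land (q \land \neg s)) is false at a.
Satisfying worlds: {c}

c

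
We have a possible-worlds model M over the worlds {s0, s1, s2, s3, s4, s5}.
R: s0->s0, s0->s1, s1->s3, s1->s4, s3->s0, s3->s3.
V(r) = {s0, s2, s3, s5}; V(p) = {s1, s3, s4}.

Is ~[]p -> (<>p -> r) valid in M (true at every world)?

Yes

Let φ = ~[]p -> (<>p -> r). Evaluate φ at each world:
  s0 (successors {s0, s1}): φ is true.
  s1 (successors {s3, s4}): φ is true.
  s2 (successors ∅): φ is true.
  s3 (successors {s0, s3}): φ is true.
  s4 (successors ∅): φ is true.
  s5 (successors ∅): φ is true.
For instance, at s1:
  At s1: ~[]p is false, <>p -> r is false, so ~[]p -> (<>p -> r) is true.
    At s1: []p is true, so ~[]p is false.
      At s1: []p requires p at every successor {s3, s4}.
        At s3: p is true.
        At s4: p is true.
      So []p is true at s1.
    At s1: <>p is true, r is false, so <>p -> r is false.
      At s1: <>p requires p at some successor in {s3, s4}.
        p holds at s3, so <>p is true at s1.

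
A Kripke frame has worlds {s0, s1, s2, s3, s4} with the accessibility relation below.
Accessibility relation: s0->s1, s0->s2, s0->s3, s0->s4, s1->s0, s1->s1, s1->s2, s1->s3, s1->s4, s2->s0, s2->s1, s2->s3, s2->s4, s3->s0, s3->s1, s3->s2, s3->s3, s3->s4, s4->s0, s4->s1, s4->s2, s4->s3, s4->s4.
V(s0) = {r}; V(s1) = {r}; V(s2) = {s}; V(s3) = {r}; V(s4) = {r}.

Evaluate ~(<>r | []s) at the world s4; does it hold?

At s4: <>r | []s is true, so ~(<>r | []s) is false.
  At s4: <>r is true, []s is false, so <>r | []s is true.
    At s4: <>r requires r at some successor in {s0, s1, s2, s3, s4}.
      r holds at s0, so <>r is true at s4.
    At s4: []s requires s at every successor {s0, s1, s2, s3, s4}.
      s fails at s0, so []s is false at s4.

No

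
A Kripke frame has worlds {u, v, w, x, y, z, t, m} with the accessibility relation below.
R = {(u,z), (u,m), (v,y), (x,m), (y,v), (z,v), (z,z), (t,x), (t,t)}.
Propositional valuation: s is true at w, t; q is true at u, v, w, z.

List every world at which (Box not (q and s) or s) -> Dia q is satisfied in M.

u, y, z

Recall that Box ψ holds at a world iff ψ holds at every accessible world, and Dia ψ holds iff ψ holds at some accessible world.
Let φ = (Box not (q and s) or s) -> Dia q. Evaluate φ at each world:
  u (successors {z, m}): φ is true.
  v (successors {y}): φ is false.
  w (successors ∅): φ is false.
  x (successors {m}): φ is false.
  y (successors {v}): φ is true.
  z (successors {v, z}): φ is true.
  t (successors {x, t}): φ is false.
  m (successors ∅): φ is false.
For instance, at t:
  At t: Box not (q and s) or s is true, Dia q is false, so (Box not (q and s) or s) -> Dia q is false.
    At t: Box not (q and s) is true, s is true, so Box not (q and s) or s is true.
      At t: Box not (q and s) requires not (q and s) at every successor {x, t}.
        At x: not (q and s) is true.
        At t: not (q and s) is true.
      So Box not (q and s) is true at t.
    At t: Dia q requires q at some successor in {x, t}.
      At x: q is false.
      At t: q is false.
    So Dia q is false at t.
Satisfying worlds: {u, y, z}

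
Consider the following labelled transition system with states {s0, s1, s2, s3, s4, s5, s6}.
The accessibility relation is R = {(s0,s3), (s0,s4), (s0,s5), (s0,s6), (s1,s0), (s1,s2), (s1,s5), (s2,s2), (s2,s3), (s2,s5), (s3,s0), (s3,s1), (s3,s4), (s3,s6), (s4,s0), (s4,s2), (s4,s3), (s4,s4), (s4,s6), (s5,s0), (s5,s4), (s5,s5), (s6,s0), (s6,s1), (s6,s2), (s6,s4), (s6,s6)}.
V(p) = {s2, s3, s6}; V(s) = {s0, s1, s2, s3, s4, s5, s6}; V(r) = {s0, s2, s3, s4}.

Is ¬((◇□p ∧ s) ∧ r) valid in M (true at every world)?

Recall that □ψ holds at a world iff ψ holds at every accessible world, and ◇ψ holds iff ψ holds at some accessible world.
Let φ = ¬((◇□p ∧ s) ∧ r). Evaluate φ at each world:
  s0 (successors {s3, s4, s5, s6}): φ is true.
  s1 (successors {s0, s2, s5}): φ is true.
  s2 (successors {s2, s3, s5}): φ is true.
  s3 (successors {s0, s1, s4, s6}): φ is true.
  s4 (successors {s0, s2, s3, s4, s6}): φ is true.
  s5 (successors {s0, s4, s5}): φ is true.
  s6 (successors {s0, s1, s2, s4, s6}): φ is true.
For instance, at s5:
  At s5: (◇□p ∧ s) ∧ r is false, so ¬((◇□p ∧ s) ∧ r) is true.
    At s5: ◇□p ∧ s is false, r is false, so (◇□p ∧ s) ∧ r is false.
      At s5: ◇□p is false, s is true, so ◇□p ∧ s is false.

Yes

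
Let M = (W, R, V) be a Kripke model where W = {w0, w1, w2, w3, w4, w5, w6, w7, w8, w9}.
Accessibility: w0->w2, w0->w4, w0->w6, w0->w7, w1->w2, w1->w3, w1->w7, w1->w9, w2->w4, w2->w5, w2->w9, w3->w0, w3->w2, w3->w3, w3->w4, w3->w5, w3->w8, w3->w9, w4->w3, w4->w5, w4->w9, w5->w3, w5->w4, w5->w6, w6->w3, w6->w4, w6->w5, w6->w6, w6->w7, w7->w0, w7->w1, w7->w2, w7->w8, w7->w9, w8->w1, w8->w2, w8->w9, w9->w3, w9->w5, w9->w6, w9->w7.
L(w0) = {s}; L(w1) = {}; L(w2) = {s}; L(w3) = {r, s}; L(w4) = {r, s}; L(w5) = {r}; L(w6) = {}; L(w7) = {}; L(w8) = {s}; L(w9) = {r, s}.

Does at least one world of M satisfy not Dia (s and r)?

No

Let φ = not Dia (s and r). Evaluate φ at each world:
  w0 (successors {w2, w4, w6, w7}): φ is false.
  w1 (successors {w2, w3, w7, w9}): φ is false.
  w2 (successors {w4, w5, w9}): φ is false.
  w3 (successors {w0, w2, w3, w4, w5, w8, w9}): φ is false.
  w4 (successors {w3, w5, w9}): φ is false.
  w5 (successors {w3, w4, w6}): φ is false.
  w6 (successors {w3, w4, w5, w6, w7}): φ is false.
  w7 (successors {w0, w1, w2, w8, w9}): φ is false.
  w8 (successors {w1, w2, w9}): φ is false.
  w9 (successors {w3, w5, w6, w7}): φ is false.
For instance, at w2:
  At w2: Dia (s and r) is true, so not Dia (s and r) is false.
    At w2: Dia (s and r) requires s and r at some successor in {w4, w5, w9}.
      s and r holds at w4, so Dia (s and r) is true at w2.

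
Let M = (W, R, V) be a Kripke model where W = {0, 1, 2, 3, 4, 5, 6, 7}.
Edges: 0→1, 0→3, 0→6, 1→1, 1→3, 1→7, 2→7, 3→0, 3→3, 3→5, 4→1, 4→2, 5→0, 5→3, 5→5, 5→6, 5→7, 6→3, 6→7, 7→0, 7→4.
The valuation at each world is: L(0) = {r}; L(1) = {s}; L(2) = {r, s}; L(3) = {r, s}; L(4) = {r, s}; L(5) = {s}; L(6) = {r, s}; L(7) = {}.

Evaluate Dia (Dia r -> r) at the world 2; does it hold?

Recall that Dia ψ holds at a world iff ψ holds at some accessible world.
At 2: Dia (Dia r -> r) requires Dia r -> r at some successor in {7}.
  At 7: Dia r -> r is false.
So Dia (Dia r -> r) is false at 2.

No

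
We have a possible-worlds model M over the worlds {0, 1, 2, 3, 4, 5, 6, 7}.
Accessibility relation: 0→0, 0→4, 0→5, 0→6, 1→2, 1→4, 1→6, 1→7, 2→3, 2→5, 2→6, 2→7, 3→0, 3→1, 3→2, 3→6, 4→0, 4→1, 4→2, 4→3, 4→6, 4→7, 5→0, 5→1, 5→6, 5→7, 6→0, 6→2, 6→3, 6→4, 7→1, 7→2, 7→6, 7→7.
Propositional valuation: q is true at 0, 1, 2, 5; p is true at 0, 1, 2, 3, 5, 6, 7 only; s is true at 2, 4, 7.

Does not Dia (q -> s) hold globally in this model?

No

Let φ = not Dia (q -> s). Evaluate φ at each world:
  0 (successors {0, 4, 5, 6}): φ is false.
  1 (successors {2, 4, 6, 7}): φ is false.
  2 (successors {3, 5, 6, 7}): φ is false.
  3 (successors {0, 1, 2, 6}): φ is false.
  4 (successors {0, 1, 2, 3, 6, 7}): φ is false.
  5 (successors {0, 1, 6, 7}): φ is false.
  6 (successors {0, 2, 3, 4}): φ is false.
  7 (successors {1, 2, 6, 7}): φ is false.
Detail at 0 (counterexample):
  At 0: Dia (q -> s) is true, so not Dia (q -> s) is false.
    At 0: Dia (q -> s) requires q -> s at some successor in {0, 4, 5, 6}.
      q -> s holds at 4, so Dia (q -> s) is true at 0.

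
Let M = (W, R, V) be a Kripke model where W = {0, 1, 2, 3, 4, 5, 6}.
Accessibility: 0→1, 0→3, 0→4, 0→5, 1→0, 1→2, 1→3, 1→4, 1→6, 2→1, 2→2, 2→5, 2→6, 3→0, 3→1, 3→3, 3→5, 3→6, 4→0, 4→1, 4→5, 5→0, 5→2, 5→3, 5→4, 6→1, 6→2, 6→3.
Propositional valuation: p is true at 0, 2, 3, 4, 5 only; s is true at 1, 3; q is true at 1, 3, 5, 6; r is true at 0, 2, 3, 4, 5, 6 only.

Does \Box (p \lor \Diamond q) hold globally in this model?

Let φ = \Box (p \lor \Diamond q). Evaluate φ at each world:
  0 (successors {1, 3, 4, 5}): φ is true.
  1 (successors {0, 2, 3, 4, 6}): φ is true.
  2 (successors {1, 2, 5, 6}): φ is true.
  3 (successors {0, 1, 3, 5, 6}): φ is true.
  4 (successors {0, 1, 5}): φ is true.
  5 (successors {0, 2, 3, 4}): φ is true.
  6 (successors {1, 2, 3}): φ is true.
For instance, at 2:
  At 2: \Box (p \lor \Diamond q) requires p \lor \Diamond q at every successor {1, 2, 5, 6}.
    At 1: p \lor \Diamond q is true.
    At 2: p \lor \Diamond q is true.
    At 5: p \lor \Diamond q is true.
    At 6: p \lor \Diamond q is true.
  So \Box (p \lor \Diamond q) is true at 2.

Yes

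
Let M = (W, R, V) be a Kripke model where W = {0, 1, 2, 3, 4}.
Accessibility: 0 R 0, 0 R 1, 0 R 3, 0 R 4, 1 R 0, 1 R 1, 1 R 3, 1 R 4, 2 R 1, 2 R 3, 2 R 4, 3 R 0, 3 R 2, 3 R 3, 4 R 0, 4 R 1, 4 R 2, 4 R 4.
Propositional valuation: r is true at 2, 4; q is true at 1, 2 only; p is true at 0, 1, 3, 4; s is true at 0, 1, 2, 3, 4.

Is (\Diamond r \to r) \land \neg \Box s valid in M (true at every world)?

No

Recall that \Box ψ holds at a world iff ψ holds at every accessible world, and \Diamond ψ holds iff ψ holds at some accessible world.
Let φ = (\Diamond r \to r) \land \neg \Box s. Evaluate φ at each world:
  0 (successors {0, 1, 3, 4}): φ is false.
  1 (successors {0, 1, 3, 4}): φ is false.
  2 (successors {1, 3, 4}): φ is false.
  3 (successors {0, 2, 3}): φ is false.
  4 (successors {0, 1, 2, 4}): φ is false.
Detail at 0 (counterexample):
  At 0: \Diamond r \to r is false, \neg \Box s is false, so (\Diamond r \to r) \land \neg \Box s is false.
    At 0: \Diamond r is true, r is false, so \Diamond r \to r is false.
      At 0: \Diamond r requires r at some successor in {0, 1, 3, 4}.
        r holds at 4, so \Diamond r is true at 0.
    At 0: \Box s is true, so \neg \Box s is false.
      At 0: \Box s requires s at every successor {0, 1, 3, 4}.
        At 0: s is true.
        At 1: s is true.
        At 3: s is true.
        At 4: s is true.
      So \Box s is true at 0.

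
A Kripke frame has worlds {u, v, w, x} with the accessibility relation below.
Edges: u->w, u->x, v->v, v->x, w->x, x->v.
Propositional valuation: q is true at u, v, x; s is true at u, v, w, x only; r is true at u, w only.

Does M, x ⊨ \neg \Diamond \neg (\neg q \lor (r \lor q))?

Yes

At x: \Diamond \neg (\neg q \lor (r \lor q)) is false, so \neg \Diamond \neg (\neg q \lor (r \lor q)) is true.
  At x: \Diamond \neg (\neg q \lor (r \lor q)) requires \neg (\neg q \lor (r \lor q)) at some successor in {v}.
    At v: \neg (\neg q \lor (r \lor q)) is false.
  So \Diamond \neg (\neg q \lor (r \lor q)) is false at x.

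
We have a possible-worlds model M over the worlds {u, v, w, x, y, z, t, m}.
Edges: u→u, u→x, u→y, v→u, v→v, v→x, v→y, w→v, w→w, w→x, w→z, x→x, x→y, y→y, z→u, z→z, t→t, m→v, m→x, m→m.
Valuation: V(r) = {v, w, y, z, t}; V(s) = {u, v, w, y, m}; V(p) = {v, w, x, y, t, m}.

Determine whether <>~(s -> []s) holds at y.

At y: <>~(s -> []s) requires ~(s -> []s) at some successor in {y}.
  At y: ~(s -> []s) is false.
So <>~(s -> []s) is false at y.

No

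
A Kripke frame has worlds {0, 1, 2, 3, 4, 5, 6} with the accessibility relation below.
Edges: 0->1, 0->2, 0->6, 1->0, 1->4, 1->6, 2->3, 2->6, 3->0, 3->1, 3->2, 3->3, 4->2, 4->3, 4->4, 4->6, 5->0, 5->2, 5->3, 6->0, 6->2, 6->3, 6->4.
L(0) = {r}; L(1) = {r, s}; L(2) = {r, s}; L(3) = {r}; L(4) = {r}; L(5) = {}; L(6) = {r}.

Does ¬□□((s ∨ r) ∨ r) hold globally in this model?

Let φ = ¬□□((s ∨ r) ∨ r). Evaluate φ at each world:
  0 (successors {1, 2, 6}): φ is false.
  1 (successors {0, 4, 6}): φ is false.
  2 (successors {3, 6}): φ is false.
  3 (successors {0, 1, 2, 3}): φ is false.
  4 (successors {2, 3, 4, 6}): φ is false.
  5 (successors {0, 2, 3}): φ is false.
  6 (successors {0, 2, 3, 4}): φ is false.
Detail at 0 (counterexample):
  At 0: □□((s ∨ r) ∨ r) is true, so ¬□□((s ∨ r) ∨ r) is false.
    At 0: □□((s ∨ r) ∨ r) requires □((s ∨ r) ∨ r) at every successor {1, 2, 6}.
      At 1: □((s ∨ r) ∨ r) is true.
      At 2: □((s ∨ r) ∨ r) is true.
      At 6: □((s ∨ r) ∨ r) is true.
    So □□((s ∨ r) ∨ r) is true at 0.

No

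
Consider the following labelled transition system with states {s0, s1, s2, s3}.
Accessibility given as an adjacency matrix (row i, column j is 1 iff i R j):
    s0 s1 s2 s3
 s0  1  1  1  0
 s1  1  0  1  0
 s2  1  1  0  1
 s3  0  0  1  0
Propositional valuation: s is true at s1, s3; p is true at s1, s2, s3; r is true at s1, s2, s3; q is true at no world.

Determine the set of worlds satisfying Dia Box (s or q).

Let φ = Dia Box (s or q). Evaluate φ at each world:
  s0 (successors {s0, s1, s2}): φ is false.
  s1 (successors {s0, s2}): φ is false.
  s2 (successors {s0, s1, s3}): φ is false.
  s3 (successors {s2}): φ is false.
For instance, at s2:
  At s2: Dia Box (s or q) requires Box (s or q) at some successor in {s0, s1, s3}.
    At s0: Box (s or q) is false.
    At s1: Box (s or q) is false.
    At s3: Box (s or q) is false.
  So Dia Box (s or q) is false at s2.
Satisfying worlds: none.

none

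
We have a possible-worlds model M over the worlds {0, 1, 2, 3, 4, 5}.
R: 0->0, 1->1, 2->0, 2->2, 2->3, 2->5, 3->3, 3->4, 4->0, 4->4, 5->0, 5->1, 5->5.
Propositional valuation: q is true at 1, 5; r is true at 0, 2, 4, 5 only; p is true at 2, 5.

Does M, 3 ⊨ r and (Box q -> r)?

No

Recall that Box ψ holds at a world iff ψ holds at every accessible world, and Dia ψ holds iff ψ holds at some accessible world.
At 3: r is false, Box q -> r is true, so r and (Box q -> r) is false.
  At 3: Box q is false, r is false, so Box q -> r is true.
    At 3: Box q requires q at every successor {3, 4}.
      q fails at 3, so Box q is false at 3.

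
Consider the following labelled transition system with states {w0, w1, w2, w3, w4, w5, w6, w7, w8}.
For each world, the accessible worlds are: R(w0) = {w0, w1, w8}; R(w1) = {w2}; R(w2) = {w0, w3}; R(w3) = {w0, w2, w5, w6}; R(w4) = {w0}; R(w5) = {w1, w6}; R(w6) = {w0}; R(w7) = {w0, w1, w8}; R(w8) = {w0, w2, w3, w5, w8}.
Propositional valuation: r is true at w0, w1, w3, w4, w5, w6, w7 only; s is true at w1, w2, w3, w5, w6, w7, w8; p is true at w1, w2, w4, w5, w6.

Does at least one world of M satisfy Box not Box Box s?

Let φ = Box not Box Box s. Evaluate φ at each world:
  w0 (successors {w0, w1, w8}): φ is true.
  w1 (successors {w2}): φ is true.
  w2 (successors {w0, w3}): φ is true.
  w3 (successors {w0, w2, w5, w6}): φ is true.
  w4 (successors {w0}): φ is true.
  w5 (successors {w1, w6}): φ is true.
  w6 (successors {w0}): φ is true.
  w7 (successors {w0, w1, w8}): φ is true.
  w8 (successors {w0, w2, w3, w5, w8}): φ is true.
Detail at w0 (witness):
  At w0: Box not Box Box s requires not Box Box s at every successor {w0, w1, w8}.
      At w0: Box Box s is false, so not Box Box s is true.
      At w1: Box Box s is false, so not Box Box s is true.
      At w8: Box Box s is false, so not Box Box s is true.
  So Box not Box Box s is true at w0.

Yes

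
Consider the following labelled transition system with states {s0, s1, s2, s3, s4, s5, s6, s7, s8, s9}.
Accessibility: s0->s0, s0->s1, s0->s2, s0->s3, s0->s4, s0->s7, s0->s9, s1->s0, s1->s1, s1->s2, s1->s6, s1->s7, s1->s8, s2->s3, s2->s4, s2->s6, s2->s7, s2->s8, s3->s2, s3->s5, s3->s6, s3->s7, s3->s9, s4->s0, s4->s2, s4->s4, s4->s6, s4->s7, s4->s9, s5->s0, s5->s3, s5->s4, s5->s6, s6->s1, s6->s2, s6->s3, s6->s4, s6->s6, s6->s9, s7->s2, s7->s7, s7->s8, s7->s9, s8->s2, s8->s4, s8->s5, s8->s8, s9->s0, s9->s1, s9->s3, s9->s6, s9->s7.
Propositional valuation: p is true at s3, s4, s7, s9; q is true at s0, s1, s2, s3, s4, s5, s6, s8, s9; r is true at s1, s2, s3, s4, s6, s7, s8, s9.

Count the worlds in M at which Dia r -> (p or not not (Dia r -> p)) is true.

4

Let φ = Dia r -> (p or not not (Dia r -> p)). Evaluate φ at each world:
  s0 (successors {s0, s1, s2, s3, s4, s7, s9}): φ is false.
  s1 (successors {s0, s1, s2, s6, s7, s8}): φ is false.
  s2 (successors {s3, s4, s6, s7, s8}): φ is false.
  s3 (successors {s2, s5, s6, s7, s9}): φ is true.
  s4 (successors {s0, s2, s4, s6, s7, s9}): φ is true.
  s5 (successors {s0, s3, s4, s6}): φ is false.
  s6 (successors {s1, s2, s3, s4, s6, s9}): φ is false.
  s7 (successors {s2, s7, s8, s9}): φ is true.
  s8 (successors {s2, s4, s5, s8}): φ is false.
  s9 (successors {s0, s1, s3, s6, s7}): φ is true.
For instance, at s1:
  At s1: Dia r is true, p or not not (Dia r -> p) is false, so Dia r -> (p or not not (Dia r -> p)) is false.
    At s1: Dia r requires r at some successor in {s0, s1, s2, s6, s7, s8}.
      r holds at s1, so Dia r is true at s1.
    At s1: p is false, not not (Dia r -> p) is false, so p or not not (Dia r -> p) is false.
      At s1: not (Dia r -> p) is true, so not not (Dia r -> p) is false.
Satisfying worlds: {s3, s4, s7, s9}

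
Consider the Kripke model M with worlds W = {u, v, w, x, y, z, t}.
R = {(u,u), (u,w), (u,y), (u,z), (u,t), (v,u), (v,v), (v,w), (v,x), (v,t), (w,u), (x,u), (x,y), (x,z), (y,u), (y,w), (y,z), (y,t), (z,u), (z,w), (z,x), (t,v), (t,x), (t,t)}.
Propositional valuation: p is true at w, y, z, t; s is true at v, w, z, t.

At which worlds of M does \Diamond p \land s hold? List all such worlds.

v, z, t

Recall that \Diamond ψ holds at a world iff ψ holds at some accessible world.
Let φ = \Diamond p \land s. Evaluate φ at each world:
  u (successors {u, w, y, z, t}): φ is false.
  v (successors {u, v, w, x, t}): φ is true.
  w (successors {u}): φ is false.
  x (successors {u, y, z}): φ is false.
  y (successors {u, w, z, t}): φ is false.
  z (successors {u, w, x}): φ is true.
  t (successors {v, x, t}): φ is true.
For instance, at x:
  At x: \Diamond p is true, s is false, so \Diamond p \land s is false.
    At x: \Diamond p requires p at some successor in {u, y, z}.
      p holds at y, so \Diamond p is true at x.
Satisfying worlds: {v, z, t}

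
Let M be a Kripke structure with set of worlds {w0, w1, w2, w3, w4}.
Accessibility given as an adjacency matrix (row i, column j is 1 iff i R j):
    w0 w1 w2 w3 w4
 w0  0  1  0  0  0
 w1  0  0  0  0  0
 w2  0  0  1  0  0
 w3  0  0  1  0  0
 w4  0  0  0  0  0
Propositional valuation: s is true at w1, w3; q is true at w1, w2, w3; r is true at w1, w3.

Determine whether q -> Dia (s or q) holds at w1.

At w1: q is true, Dia (s or q) is false, so q -> Dia (s or q) is false.
  At w1: no accessible worlds, so Dia (s or q) is false.

No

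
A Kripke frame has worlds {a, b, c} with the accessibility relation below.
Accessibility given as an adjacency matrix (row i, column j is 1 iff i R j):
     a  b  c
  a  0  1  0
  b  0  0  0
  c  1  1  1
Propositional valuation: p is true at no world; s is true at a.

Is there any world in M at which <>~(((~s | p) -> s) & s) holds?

Yes

Let φ = <>~(((~s | p) -> s) & s). Evaluate φ at each world:
  a (successors {b}): φ is true.
  b (successors ∅): φ is false.
  c (successors {a, b, c}): φ is true.
Detail at a (witness):
  At a: <>~(((~s | p) -> s) & s) requires ~(((~s | p) -> s) & s) at some successor in {b}.
    ~(((~s | p) -> s) & s) holds at b, so <>~(((~s | p) -> s) & s) is true at a.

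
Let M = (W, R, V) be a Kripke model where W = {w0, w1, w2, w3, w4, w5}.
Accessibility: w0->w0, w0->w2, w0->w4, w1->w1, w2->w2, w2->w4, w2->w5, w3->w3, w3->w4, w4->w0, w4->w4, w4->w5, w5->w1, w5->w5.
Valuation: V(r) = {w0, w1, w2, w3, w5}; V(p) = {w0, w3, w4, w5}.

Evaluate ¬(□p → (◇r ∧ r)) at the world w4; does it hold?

Recall that □ψ holds at a world iff ψ holds at every accessible world, and ◇ψ holds iff ψ holds at some accessible world.
At w4: □p → (◇r ∧ r) is false, so ¬(□p → (◇r ∧ r)) is true.
  At w4: □p is true, ◇r ∧ r is false, so □p → (◇r ∧ r) is false.
    At w4: □p requires p at every successor {w0, w4, w5}.
      At w0: p is true.
      At w4: p is true.
      At w5: p is true.
    So □p is true at w4.
    At w4: ◇r is true, r is false, so ◇r ∧ r is false.
      At w4: ◇r requires r at some successor in {w0, w4, w5}.
        r holds at w0, so ◇r is true at w4.

Yes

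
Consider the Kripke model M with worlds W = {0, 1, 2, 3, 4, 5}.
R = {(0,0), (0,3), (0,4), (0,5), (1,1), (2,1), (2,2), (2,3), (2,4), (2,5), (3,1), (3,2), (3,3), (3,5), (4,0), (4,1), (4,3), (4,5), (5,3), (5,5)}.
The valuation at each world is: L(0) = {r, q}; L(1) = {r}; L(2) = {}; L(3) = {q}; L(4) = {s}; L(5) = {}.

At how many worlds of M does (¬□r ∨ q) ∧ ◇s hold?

Let φ = (¬□r ∨ q) ∧ ◇s. Evaluate φ at each world:
  0 (successors {0, 3, 4, 5}): φ is true.
  1 (successors {1}): φ is false.
  2 (successors {1, 2, 3, 4, 5}): φ is true.
  3 (successors {1, 2, 3, 5}): φ is false.
  4 (successors {0, 1, 3, 5}): φ is false.
  5 (successors {3, 5}): φ is false.
For instance, at 0:
  At 0: ¬□r ∨ q is true, ◇s is true, so (¬□r ∨ q) ∧ ◇s is true.
    At 0: ¬□r is true, q is true, so ¬□r ∨ q is true.
      At 0: □r is false, so ¬□r is true.
    At 0: ◇s requires s at some successor in {0, 3, 4, 5}.
      s holds at 4, so ◇s is true at 0.
Satisfying worlds: {0, 2}

2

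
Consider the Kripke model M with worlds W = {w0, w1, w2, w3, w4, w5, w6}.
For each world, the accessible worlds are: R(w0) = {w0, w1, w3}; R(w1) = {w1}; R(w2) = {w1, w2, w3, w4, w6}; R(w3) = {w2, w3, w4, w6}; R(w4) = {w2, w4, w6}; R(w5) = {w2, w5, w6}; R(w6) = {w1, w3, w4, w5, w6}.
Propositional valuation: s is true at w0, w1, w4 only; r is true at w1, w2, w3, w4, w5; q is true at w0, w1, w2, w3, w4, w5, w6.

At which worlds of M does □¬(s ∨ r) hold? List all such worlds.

none

Let φ = □¬(s ∨ r). Evaluate φ at each world:
  w0 (successors {w0, w1, w3}): φ is false.
  w1 (successors {w1}): φ is false.
  w2 (successors {w1, w2, w3, w4, w6}): φ is false.
  w3 (successors {w2, w3, w4, w6}): φ is false.
  w4 (successors {w2, w4, w6}): φ is false.
  w5 (successors {w2, w5, w6}): φ is false.
  w6 (successors {w1, w3, w4, w5, w6}): φ is false.
For instance, at w2:
  At w2: □¬(s ∨ r) requires ¬(s ∨ r) at every successor {w1, w2, w3, w4, w6}.
    ¬(s ∨ r) fails at w1, so □¬(s ∨ r) is false at w2.
Satisfying worlds: none.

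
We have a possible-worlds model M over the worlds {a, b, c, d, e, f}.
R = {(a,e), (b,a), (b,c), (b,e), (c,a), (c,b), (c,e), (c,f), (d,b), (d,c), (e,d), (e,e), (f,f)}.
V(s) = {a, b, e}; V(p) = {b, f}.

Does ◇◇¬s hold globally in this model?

Recall that ◇ψ holds at a world iff ψ holds at some accessible world.
Let φ = ◇◇¬s. Evaluate φ at each world:
  a (successors {e}): φ is true.
  b (successors {a, c, e}): φ is true.
  c (successors {a, b, e, f}): φ is true.
  d (successors {b, c}): φ is true.
  e (successors {d, e}): φ is true.
  f (successors {f}): φ is true.
For instance, at e:
  At e: ◇◇¬s requires ◇¬s at some successor in {d, e}.
    ◇¬s holds at d, so ◇◇¬s is true at e.
      At d: ◇¬s requires ¬s at some successor in {b, c}.
        ¬s holds at c, so ◇¬s is true at d.

Yes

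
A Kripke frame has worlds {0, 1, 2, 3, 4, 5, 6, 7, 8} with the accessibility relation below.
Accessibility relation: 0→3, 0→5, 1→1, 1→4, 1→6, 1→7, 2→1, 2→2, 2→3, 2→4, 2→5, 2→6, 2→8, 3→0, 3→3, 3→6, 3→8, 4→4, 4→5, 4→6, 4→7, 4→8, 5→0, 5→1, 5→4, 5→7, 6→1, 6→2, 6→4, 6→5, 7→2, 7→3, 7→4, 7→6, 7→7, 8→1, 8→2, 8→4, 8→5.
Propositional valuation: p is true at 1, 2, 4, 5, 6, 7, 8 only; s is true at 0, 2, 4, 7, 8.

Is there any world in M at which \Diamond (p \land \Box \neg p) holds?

No

Let φ = \Diamond (p \land \Box \neg p). Evaluate φ at each world:
  0 (successors {3, 5}): φ is false.
  1 (successors {1, 4, 6, 7}): φ is false.
  2 (successors {1, 2, 3, 4, 5, 6, 8}): φ is false.
  3 (successors {0, 3, 6, 8}): φ is false.
  4 (successors {4, 5, 6, 7, 8}): φ is false.
  5 (successors {0, 1, 4, 7}): φ is false.
  6 (successors {1, 2, 4, 5}): φ is false.
  7 (successors {2, 3, 4, 6, 7}): φ is false.
  8 (successors {1, 2, 4, 5}): φ is false.
For instance, at 7:
  At 7: \Diamond (p \land \Box \neg p) requires p \land \Box \neg p at some successor in {2, 3, 4, 6, 7}.
    At 2: p \land \Box \neg p is false.
    At 3: p \land \Box \neg p is false.
    At 4: p \land \Box \neg p is false.
    At 6: p \land \Box \neg p is false.
    At 7: p \land \Box \neg p is false.
  So \Diamond (p \land \Box \neg p) is false at 7.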